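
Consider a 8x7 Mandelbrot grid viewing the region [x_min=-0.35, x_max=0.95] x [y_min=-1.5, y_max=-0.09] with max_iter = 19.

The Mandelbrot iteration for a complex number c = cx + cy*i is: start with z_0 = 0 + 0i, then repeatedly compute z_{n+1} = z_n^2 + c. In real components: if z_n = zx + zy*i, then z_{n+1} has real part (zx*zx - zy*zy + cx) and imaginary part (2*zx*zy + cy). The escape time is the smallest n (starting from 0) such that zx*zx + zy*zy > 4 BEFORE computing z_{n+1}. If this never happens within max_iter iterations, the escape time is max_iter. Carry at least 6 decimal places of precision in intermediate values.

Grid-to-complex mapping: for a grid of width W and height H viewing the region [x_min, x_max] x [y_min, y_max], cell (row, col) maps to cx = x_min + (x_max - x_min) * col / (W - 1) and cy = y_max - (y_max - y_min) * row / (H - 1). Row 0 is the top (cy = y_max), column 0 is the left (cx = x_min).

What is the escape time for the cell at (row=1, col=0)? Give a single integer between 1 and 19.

Answer: 19

Derivation:
z_0 = 0 + 0i, c = -0.3500 + -0.3250i
Iter 1: z = -0.3500 + -0.3250i, |z|^2 = 0.2281
Iter 2: z = -0.3331 + -0.0975i, |z|^2 = 0.1205
Iter 3: z = -0.2485 + -0.2600i, |z|^2 = 0.1294
Iter 4: z = -0.3559 + -0.1957i, |z|^2 = 0.1649
Iter 5: z = -0.2617 + -0.1857i, |z|^2 = 0.1030
Iter 6: z = -0.3160 + -0.2278i, |z|^2 = 0.1518
Iter 7: z = -0.3020 + -0.1810i, |z|^2 = 0.1240
Iter 8: z = -0.2915 + -0.2156i, |z|^2 = 0.1315
Iter 9: z = -0.3115 + -0.1993i, |z|^2 = 0.1367
Iter 10: z = -0.2927 + -0.2009i, |z|^2 = 0.1260
Iter 11: z = -0.3047 + -0.2074i, |z|^2 = 0.1359
Iter 12: z = -0.3002 + -0.1986i, |z|^2 = 0.1296
Iter 13: z = -0.2993 + -0.2058i, |z|^2 = 0.1319
Iter 14: z = -0.3027 + -0.2018i, |z|^2 = 0.1324
Iter 15: z = -0.2991 + -0.2028i, |z|^2 = 0.1306
Iter 16: z = -0.3017 + -0.2037i, |z|^2 = 0.1325
Iter 17: z = -0.3005 + -0.2021i, |z|^2 = 0.1311
Iter 18: z = -0.3006 + -0.2035i, |z|^2 = 0.1318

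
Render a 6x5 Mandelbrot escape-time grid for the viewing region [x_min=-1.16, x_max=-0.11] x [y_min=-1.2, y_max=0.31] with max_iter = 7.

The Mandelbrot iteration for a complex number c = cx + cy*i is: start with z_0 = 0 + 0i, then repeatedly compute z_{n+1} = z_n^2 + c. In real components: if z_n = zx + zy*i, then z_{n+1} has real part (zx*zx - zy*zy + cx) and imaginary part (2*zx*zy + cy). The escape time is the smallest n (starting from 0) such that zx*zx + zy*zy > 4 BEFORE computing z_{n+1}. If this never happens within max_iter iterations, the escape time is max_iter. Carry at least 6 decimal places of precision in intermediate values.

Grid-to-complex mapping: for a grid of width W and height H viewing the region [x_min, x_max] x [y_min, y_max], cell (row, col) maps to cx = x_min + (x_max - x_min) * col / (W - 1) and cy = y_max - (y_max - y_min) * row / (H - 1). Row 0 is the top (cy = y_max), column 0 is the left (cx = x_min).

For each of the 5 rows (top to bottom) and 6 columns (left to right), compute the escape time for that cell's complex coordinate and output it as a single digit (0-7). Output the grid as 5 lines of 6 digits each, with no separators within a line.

Answer: 777777
777777
667777
334577
233333

Derivation:
(row=0, col=0): c = -1.1600 + 0.3100i → escape time 7
(row=0, col=1): c = -0.9500 + 0.3100i → escape time 7
(row=0, col=2): c = -0.7400 + 0.3100i → escape time 7
(row=0, col=3): c = -0.5300 + 0.3100i → escape time 7
(row=0, col=4): c = -0.3200 + 0.3100i → escape time 7
(row=0, col=5): c = -0.1100 + 0.3100i → escape time 7
(row=1, col=0): c = -1.1600 + -0.0675i → escape time 7
(row=1, col=1): c = -0.9500 + -0.0675i → escape time 7
(row=1, col=2): c = -0.7400 + -0.0675i → escape time 7
(row=1, col=3): c = -0.5300 + -0.0675i → escape time 7
(row=1, col=4): c = -0.3200 + -0.0675i → escape time 7
(row=1, col=5): c = -0.1100 + -0.0675i → escape time 7
(row=2, col=0): c = -1.1600 + -0.4450i → escape time 6
(row=2, col=1): c = -0.9500 + -0.4450i → escape time 6
(row=2, col=2): c = -0.7400 + -0.4450i → escape time 7
(row=2, col=3): c = -0.5300 + -0.4450i → escape time 7
(row=2, col=4): c = -0.3200 + -0.4450i → escape time 7
(row=2, col=5): c = -0.1100 + -0.4450i → escape time 7
(row=3, col=0): c = -1.1600 + -0.8225i → escape time 3
(row=3, col=1): c = -0.9500 + -0.8225i → escape time 3
(row=3, col=2): c = -0.7400 + -0.8225i → escape time 4
(row=3, col=3): c = -0.5300 + -0.8225i → escape time 5
(row=3, col=4): c = -0.3200 + -0.8225i → escape time 7
(row=3, col=5): c = -0.1100 + -0.8225i → escape time 7
(row=4, col=0): c = -1.1600 + -1.2000i → escape time 2
(row=4, col=1): c = -0.9500 + -1.2000i → escape time 3
(row=4, col=2): c = -0.7400 + -1.2000i → escape time 3
(row=4, col=3): c = -0.5300 + -1.2000i → escape time 3
(row=4, col=4): c = -0.3200 + -1.2000i → escape time 3
(row=4, col=5): c = -0.1100 + -1.2000i → escape time 3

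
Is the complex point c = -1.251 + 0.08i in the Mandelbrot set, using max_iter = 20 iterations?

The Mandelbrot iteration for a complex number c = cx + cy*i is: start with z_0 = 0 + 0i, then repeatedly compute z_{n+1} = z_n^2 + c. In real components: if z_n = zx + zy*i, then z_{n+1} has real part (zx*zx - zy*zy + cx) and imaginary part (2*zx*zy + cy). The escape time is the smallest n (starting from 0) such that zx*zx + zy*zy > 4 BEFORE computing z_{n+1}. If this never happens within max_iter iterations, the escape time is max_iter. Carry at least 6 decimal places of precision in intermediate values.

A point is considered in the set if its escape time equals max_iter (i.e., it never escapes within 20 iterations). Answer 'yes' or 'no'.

Answer: yes

Derivation:
z_0 = 0 + 0i, c = -1.2510 + 0.0800i
Iter 1: z = -1.2510 + 0.0800i, |z|^2 = 1.5714
Iter 2: z = 0.3076 + -0.1202i, |z|^2 = 0.1091
Iter 3: z = -1.1708 + 0.0061i, |z|^2 = 1.3709
Iter 4: z = 0.1198 + 0.0658i, |z|^2 = 0.0187
Iter 5: z = -1.2410 + 0.0958i, |z|^2 = 1.5492
Iter 6: z = 0.2799 + -0.1577i, |z|^2 = 0.1032
Iter 7: z = -1.1975 + -0.0082i, |z|^2 = 1.4342
Iter 8: z = 0.1830 + 0.0997i, |z|^2 = 0.0434
Iter 9: z = -1.2275 + 0.1165i, |z|^2 = 1.5202
Iter 10: z = 0.2421 + -0.2060i, |z|^2 = 0.1010
Iter 11: z = -1.2349 + -0.0197i, |z|^2 = 1.5253
Iter 12: z = 0.2735 + 0.1288i, |z|^2 = 0.0914
Iter 13: z = -1.1928 + 0.1504i, |z|^2 = 1.4454
Iter 14: z = 0.1491 + -0.2789i, |z|^2 = 0.1000
Iter 15: z = -1.3065 + -0.0032i, |z|^2 = 1.7070
Iter 16: z = 0.4560 + 0.0883i, |z|^2 = 0.2157
Iter 17: z = -1.0509 + 0.1605i, |z|^2 = 1.1301
Iter 18: z = -0.1724 + -0.2573i, |z|^2 = 0.0959
Iter 19: z = -1.2875 + 0.1687i, |z|^2 = 1.6861
Did not escape in 20 iterations → in set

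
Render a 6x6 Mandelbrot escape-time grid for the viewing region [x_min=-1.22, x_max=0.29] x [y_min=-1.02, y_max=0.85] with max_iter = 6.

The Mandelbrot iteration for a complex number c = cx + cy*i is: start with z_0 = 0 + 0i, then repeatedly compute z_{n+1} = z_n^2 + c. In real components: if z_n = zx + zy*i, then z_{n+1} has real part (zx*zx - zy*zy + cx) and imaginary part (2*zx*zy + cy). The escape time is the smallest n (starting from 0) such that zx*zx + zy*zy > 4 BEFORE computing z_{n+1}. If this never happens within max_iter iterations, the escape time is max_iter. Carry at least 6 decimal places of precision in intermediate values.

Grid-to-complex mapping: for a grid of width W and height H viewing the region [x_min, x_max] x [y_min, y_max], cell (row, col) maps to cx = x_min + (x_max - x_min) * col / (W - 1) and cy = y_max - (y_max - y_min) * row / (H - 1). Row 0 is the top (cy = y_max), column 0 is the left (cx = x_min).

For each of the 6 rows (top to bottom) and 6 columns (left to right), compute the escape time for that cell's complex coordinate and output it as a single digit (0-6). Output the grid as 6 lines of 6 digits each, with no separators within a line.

Answer: 334664
556666
666666
666666
346666
334563

Derivation:
(row=0, col=0): c = -1.2200 + 0.8500i → escape time 3
(row=0, col=1): c = -0.9180 + 0.8500i → escape time 3
(row=0, col=2): c = -0.6160 + 0.8500i → escape time 4
(row=0, col=3): c = -0.3140 + 0.8500i → escape time 6
(row=0, col=4): c = -0.0120 + 0.8500i → escape time 6
(row=0, col=5): c = 0.2900 + 0.8500i → escape time 4
(row=1, col=0): c = -1.2200 + 0.4760i → escape time 5
(row=1, col=1): c = -0.9180 + 0.4760i → escape time 5
(row=1, col=2): c = -0.6160 + 0.4760i → escape time 6
(row=1, col=3): c = -0.3140 + 0.4760i → escape time 6
(row=1, col=4): c = -0.0120 + 0.4760i → escape time 6
(row=1, col=5): c = 0.2900 + 0.4760i → escape time 6
(row=2, col=0): c = -1.2200 + 0.1020i → escape time 6
(row=2, col=1): c = -0.9180 + 0.1020i → escape time 6
(row=2, col=2): c = -0.6160 + 0.1020i → escape time 6
(row=2, col=3): c = -0.3140 + 0.1020i → escape time 6
(row=2, col=4): c = -0.0120 + 0.1020i → escape time 6
(row=2, col=5): c = 0.2900 + 0.1020i → escape time 6
(row=3, col=0): c = -1.2200 + -0.2720i → escape time 6
(row=3, col=1): c = -0.9180 + -0.2720i → escape time 6
(row=3, col=2): c = -0.6160 + -0.2720i → escape time 6
(row=3, col=3): c = -0.3140 + -0.2720i → escape time 6
(row=3, col=4): c = -0.0120 + -0.2720i → escape time 6
(row=3, col=5): c = 0.2900 + -0.2720i → escape time 6
(row=4, col=0): c = -1.2200 + -0.6460i → escape time 3
(row=4, col=1): c = -0.9180 + -0.6460i → escape time 4
(row=4, col=2): c = -0.6160 + -0.6460i → escape time 6
(row=4, col=3): c = -0.3140 + -0.6460i → escape time 6
(row=4, col=4): c = -0.0120 + -0.6460i → escape time 6
(row=4, col=5): c = 0.2900 + -0.6460i → escape time 6
(row=5, col=0): c = -1.2200 + -1.0200i → escape time 3
(row=5, col=1): c = -0.9180 + -1.0200i → escape time 3
(row=5, col=2): c = -0.6160 + -1.0200i → escape time 4
(row=5, col=3): c = -0.3140 + -1.0200i → escape time 5
(row=5, col=4): c = -0.0120 + -1.0200i → escape time 6
(row=5, col=5): c = 0.2900 + -1.0200i → escape time 3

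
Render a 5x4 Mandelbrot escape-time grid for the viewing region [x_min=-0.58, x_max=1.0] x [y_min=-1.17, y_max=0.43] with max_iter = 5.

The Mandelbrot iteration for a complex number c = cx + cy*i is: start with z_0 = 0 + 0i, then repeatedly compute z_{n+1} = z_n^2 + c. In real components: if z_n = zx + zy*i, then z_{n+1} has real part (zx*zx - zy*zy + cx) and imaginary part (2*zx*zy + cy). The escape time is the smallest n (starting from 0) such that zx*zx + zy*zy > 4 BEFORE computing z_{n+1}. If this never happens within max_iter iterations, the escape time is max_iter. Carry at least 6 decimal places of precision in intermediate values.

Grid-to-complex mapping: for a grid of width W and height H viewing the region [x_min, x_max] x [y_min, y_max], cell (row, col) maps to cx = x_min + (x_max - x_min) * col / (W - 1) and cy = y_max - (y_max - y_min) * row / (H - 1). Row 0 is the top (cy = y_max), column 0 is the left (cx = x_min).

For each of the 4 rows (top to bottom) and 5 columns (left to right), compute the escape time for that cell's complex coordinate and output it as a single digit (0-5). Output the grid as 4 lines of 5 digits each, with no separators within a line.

(row=0, col=0): c = -0.5800 + 0.4300i → escape time 5
(row=0, col=1): c = -0.1850 + 0.4300i → escape time 5
(row=0, col=2): c = 0.2100 + 0.4300i → escape time 5
(row=0, col=3): c = 0.6050 + 0.4300i → escape time 4
(row=0, col=4): c = 1.0000 + 0.4300i → escape time 2
(row=1, col=0): c = -0.5800 + -0.1033i → escape time 5
(row=1, col=1): c = -0.1850 + -0.1033i → escape time 5
(row=1, col=2): c = 0.2100 + -0.1033i → escape time 5
(row=1, col=3): c = 0.6050 + -0.1033i → escape time 4
(row=1, col=4): c = 1.0000 + -0.1033i → escape time 2
(row=2, col=0): c = -0.5800 + -0.6367i → escape time 5
(row=2, col=1): c = -0.1850 + -0.6367i → escape time 5
(row=2, col=2): c = 0.2100 + -0.6367i → escape time 5
(row=2, col=3): c = 0.6050 + -0.6367i → escape time 3
(row=2, col=4): c = 1.0000 + -0.6367i → escape time 2
(row=3, col=0): c = -0.5800 + -1.1700i → escape time 3
(row=3, col=1): c = -0.1850 + -1.1700i → escape time 4
(row=3, col=2): c = 0.2100 + -1.1700i → escape time 2
(row=3, col=3): c = 0.6050 + -1.1700i → escape time 2
(row=3, col=4): c = 1.0000 + -1.1700i → escape time 2

Answer: 55542
55542
55532
34222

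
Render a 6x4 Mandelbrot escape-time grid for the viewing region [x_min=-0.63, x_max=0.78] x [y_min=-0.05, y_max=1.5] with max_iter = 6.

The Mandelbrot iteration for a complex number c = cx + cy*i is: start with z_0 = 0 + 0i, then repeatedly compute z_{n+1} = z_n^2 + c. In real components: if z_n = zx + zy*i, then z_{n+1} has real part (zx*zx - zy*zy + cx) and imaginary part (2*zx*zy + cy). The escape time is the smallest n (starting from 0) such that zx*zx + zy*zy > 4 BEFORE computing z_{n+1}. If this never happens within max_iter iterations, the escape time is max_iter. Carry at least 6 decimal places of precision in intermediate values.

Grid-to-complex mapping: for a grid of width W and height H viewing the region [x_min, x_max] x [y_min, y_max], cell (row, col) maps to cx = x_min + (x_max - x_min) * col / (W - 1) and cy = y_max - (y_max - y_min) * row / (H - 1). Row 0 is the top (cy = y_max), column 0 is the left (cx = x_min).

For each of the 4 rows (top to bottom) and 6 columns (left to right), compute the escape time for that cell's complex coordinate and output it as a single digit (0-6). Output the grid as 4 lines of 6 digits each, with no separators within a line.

(row=0, col=0): c = -0.6300 + 1.5000i → escape time 2
(row=0, col=1): c = -0.3480 + 1.5000i → escape time 2
(row=0, col=2): c = -0.0660 + 1.5000i → escape time 2
(row=0, col=3): c = 0.2160 + 1.5000i → escape time 2
(row=0, col=4): c = 0.4980 + 1.5000i → escape time 2
(row=0, col=5): c = 0.7800 + 1.5000i → escape time 2
(row=1, col=0): c = -0.6300 + 0.9833i → escape time 4
(row=1, col=1): c = -0.3480 + 0.9833i → escape time 5
(row=1, col=2): c = -0.0660 + 0.9833i → escape time 6
(row=1, col=3): c = 0.2160 + 0.9833i → escape time 4
(row=1, col=4): c = 0.4980 + 0.9833i → escape time 3
(row=1, col=5): c = 0.7800 + 0.9833i → escape time 2
(row=2, col=0): c = -0.6300 + 0.4667i → escape time 6
(row=2, col=1): c = -0.3480 + 0.4667i → escape time 6
(row=2, col=2): c = -0.0660 + 0.4667i → escape time 6
(row=2, col=3): c = 0.2160 + 0.4667i → escape time 6
(row=2, col=4): c = 0.4980 + 0.4667i → escape time 5
(row=2, col=5): c = 0.7800 + 0.4667i → escape time 3
(row=3, col=0): c = -0.6300 + -0.0500i → escape time 6
(row=3, col=1): c = -0.3480 + -0.0500i → escape time 6
(row=3, col=2): c = -0.0660 + -0.0500i → escape time 6
(row=3, col=3): c = 0.2160 + -0.0500i → escape time 6
(row=3, col=4): c = 0.4980 + -0.0500i → escape time 5
(row=3, col=5): c = 0.7800 + -0.0500i → escape time 3

Answer: 222222
456432
666653
666653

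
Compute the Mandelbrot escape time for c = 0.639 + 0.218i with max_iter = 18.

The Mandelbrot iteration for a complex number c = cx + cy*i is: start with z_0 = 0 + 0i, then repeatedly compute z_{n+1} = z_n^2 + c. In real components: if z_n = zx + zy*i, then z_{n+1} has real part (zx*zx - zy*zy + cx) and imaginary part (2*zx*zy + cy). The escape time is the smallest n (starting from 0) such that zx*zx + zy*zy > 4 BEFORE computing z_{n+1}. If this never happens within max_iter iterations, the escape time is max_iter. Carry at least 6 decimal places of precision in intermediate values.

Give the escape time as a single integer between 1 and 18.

z_0 = 0 + 0i, c = 0.6390 + 0.2180i
Iter 1: z = 0.6390 + 0.2180i, |z|^2 = 0.4558
Iter 2: z = 0.9998 + 0.4966i, |z|^2 = 1.2462
Iter 3: z = 1.3920 + 1.2110i, |z|^2 = 3.4041
Iter 4: z = 1.1101 + 3.5894i, |z|^2 = 14.1160
Escaped at iteration 4

Answer: 4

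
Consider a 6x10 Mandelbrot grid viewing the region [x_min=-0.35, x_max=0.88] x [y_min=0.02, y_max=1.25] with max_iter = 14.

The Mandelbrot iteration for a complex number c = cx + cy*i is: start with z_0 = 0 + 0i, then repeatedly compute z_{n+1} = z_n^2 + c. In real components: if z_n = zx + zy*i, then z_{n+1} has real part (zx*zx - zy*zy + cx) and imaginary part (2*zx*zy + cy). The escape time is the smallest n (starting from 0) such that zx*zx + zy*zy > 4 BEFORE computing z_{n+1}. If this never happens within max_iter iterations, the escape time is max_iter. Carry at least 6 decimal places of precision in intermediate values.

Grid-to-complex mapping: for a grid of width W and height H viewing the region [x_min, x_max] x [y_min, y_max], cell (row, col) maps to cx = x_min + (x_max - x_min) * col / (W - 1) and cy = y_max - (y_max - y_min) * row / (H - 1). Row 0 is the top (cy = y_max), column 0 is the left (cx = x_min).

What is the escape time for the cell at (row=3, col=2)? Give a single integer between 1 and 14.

Answer: 5

Derivation:
z_0 = 0 + 0i, c = 0.1420 + 0.8400i
Iter 1: z = 0.1420 + 0.8400i, |z|^2 = 0.7258
Iter 2: z = -0.5434 + 1.0786i, |z|^2 = 1.4586
Iter 3: z = -0.7260 + -0.3323i, |z|^2 = 0.6374
Iter 4: z = 0.5586 + 1.3224i, |z|^2 = 2.0609
Iter 5: z = -1.2947 + 2.3175i, |z|^2 = 7.0471
Escaped at iteration 5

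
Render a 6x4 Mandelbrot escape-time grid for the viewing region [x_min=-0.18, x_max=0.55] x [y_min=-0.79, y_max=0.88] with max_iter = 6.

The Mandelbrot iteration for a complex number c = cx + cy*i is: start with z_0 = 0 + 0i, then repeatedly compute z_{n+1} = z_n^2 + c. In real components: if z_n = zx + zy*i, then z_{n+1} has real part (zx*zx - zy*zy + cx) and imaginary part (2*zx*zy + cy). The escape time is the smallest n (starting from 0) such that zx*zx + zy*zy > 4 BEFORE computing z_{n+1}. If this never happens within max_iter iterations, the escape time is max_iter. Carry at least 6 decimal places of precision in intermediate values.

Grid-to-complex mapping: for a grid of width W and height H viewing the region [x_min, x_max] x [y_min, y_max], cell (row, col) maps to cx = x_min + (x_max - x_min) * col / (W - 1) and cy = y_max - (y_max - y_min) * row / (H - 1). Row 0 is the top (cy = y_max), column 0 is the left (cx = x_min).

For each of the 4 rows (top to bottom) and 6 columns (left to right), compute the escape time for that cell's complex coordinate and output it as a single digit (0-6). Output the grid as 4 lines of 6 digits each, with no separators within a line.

(row=0, col=0): c = -0.1800 + 0.8800i → escape time 6
(row=0, col=1): c = -0.0340 + 0.8800i → escape time 6
(row=0, col=2): c = 0.1120 + 0.8800i → escape time 5
(row=0, col=3): c = 0.2580 + 0.8800i → escape time 4
(row=0, col=4): c = 0.4040 + 0.8800i → escape time 3
(row=0, col=5): c = 0.5500 + 0.8800i → escape time 3
(row=1, col=0): c = -0.1800 + 0.3233i → escape time 6
(row=1, col=1): c = -0.0340 + 0.3233i → escape time 6
(row=1, col=2): c = 0.1120 + 0.3233i → escape time 6
(row=1, col=3): c = 0.2580 + 0.3233i → escape time 6
(row=1, col=4): c = 0.4040 + 0.3233i → escape time 6
(row=1, col=5): c = 0.5500 + 0.3233i → escape time 4
(row=2, col=0): c = -0.1800 + -0.2333i → escape time 6
(row=2, col=1): c = -0.0340 + -0.2333i → escape time 6
(row=2, col=2): c = 0.1120 + -0.2333i → escape time 6
(row=2, col=3): c = 0.2580 + -0.2333i → escape time 6
(row=2, col=4): c = 0.4040 + -0.2333i → escape time 6
(row=2, col=5): c = 0.5500 + -0.2333i → escape time 4
(row=3, col=0): c = -0.1800 + -0.7900i → escape time 6
(row=3, col=1): c = -0.0340 + -0.7900i → escape time 6
(row=3, col=2): c = 0.1120 + -0.7900i → escape time 6
(row=3, col=3): c = 0.2580 + -0.7900i → escape time 5
(row=3, col=4): c = 0.4040 + -0.7900i → escape time 4
(row=3, col=5): c = 0.5500 + -0.7900i → escape time 3

Answer: 665433
666664
666664
666543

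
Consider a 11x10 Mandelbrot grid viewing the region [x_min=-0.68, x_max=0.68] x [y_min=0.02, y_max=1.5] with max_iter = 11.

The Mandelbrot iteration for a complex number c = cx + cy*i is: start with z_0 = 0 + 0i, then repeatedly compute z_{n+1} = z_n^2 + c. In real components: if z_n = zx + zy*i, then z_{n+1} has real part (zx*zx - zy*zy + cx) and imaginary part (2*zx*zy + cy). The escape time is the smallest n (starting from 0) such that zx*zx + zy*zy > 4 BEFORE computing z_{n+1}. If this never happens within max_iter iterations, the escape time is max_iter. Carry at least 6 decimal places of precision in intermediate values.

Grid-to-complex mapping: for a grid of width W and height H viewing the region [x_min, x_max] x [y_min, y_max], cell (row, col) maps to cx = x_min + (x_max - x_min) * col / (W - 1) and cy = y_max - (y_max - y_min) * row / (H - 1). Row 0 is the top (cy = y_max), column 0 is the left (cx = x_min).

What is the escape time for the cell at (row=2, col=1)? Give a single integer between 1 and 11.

Answer: 3

Derivation:
z_0 = 0 + 0i, c = -0.5440 + 1.1711i
Iter 1: z = -0.5440 + 1.1711i, |z|^2 = 1.6674
Iter 2: z = -1.6196 + -0.1031i, |z|^2 = 2.6336
Iter 3: z = 2.0684 + 1.5049i, |z|^2 = 6.5430
Escaped at iteration 3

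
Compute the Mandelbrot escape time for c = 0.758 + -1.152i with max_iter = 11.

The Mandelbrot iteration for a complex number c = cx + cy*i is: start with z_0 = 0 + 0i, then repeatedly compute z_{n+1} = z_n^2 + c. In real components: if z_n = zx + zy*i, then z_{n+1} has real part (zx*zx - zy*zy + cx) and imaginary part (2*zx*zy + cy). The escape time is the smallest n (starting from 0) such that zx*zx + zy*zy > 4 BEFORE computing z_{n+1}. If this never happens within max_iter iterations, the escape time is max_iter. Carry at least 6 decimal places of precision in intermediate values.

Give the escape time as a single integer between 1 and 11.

z_0 = 0 + 0i, c = 0.7580 + -1.1520i
Iter 1: z = 0.7580 + -1.1520i, |z|^2 = 1.9017
Iter 2: z = 0.0055 + -2.8984i, |z|^2 = 8.4009
Escaped at iteration 2

Answer: 2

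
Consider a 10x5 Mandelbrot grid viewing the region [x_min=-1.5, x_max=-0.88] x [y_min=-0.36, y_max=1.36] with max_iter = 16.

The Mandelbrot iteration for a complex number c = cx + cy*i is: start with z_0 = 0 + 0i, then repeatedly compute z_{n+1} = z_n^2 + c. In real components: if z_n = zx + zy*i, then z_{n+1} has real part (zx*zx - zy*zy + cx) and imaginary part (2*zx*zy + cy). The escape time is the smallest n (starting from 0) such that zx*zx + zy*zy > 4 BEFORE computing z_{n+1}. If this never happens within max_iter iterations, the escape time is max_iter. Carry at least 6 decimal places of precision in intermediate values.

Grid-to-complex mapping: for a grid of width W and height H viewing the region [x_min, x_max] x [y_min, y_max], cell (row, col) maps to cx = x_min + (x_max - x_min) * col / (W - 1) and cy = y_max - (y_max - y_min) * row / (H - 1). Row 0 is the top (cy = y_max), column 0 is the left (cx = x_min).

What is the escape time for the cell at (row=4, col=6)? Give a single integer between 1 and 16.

Answer: 8

Derivation:
z_0 = 0 + 0i, c = -1.0867 + -0.3600i
Iter 1: z = -1.0867 + -0.3600i, |z|^2 = 1.3104
Iter 2: z = -0.0354 + 0.4224i, |z|^2 = 0.1797
Iter 3: z = -1.2638 + -0.3899i, |z|^2 = 1.7493
Iter 4: z = 0.3586 + 0.6256i, |z|^2 = 0.5199
Iter 5: z = -1.3495 + 0.0886i, |z|^2 = 1.8289
Iter 6: z = 0.7265 + -0.5992i, |z|^2 = 0.8870
Iter 7: z = -0.9179 + -1.2307i, |z|^2 = 2.3572
Iter 8: z = -1.7589 + 1.8993i, |z|^2 = 6.7012
Escaped at iteration 8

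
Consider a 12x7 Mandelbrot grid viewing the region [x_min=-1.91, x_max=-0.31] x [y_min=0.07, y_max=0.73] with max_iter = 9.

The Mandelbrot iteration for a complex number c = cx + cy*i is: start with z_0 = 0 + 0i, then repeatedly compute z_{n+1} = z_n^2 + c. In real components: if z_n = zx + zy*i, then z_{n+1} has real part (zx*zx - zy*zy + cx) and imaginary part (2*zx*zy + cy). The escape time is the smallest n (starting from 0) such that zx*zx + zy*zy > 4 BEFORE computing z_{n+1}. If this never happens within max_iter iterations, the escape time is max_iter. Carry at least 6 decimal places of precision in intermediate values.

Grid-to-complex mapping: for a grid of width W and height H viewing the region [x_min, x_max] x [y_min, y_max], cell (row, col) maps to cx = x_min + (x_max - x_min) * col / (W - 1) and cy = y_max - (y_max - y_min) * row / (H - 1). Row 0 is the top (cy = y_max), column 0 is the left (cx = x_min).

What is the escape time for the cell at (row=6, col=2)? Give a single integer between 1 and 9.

Answer: 6

Derivation:
z_0 = 0 + 0i, c = -1.6191 + 0.0700i
Iter 1: z = -1.6191 + 0.0700i, |z|^2 = 2.6264
Iter 2: z = 0.9975 + -0.1567i, |z|^2 = 1.0195
Iter 3: z = -0.6487 + -0.2426i, |z|^2 = 0.4796
Iter 4: z = -1.2571 + 0.3847i, |z|^2 = 1.7283
Iter 5: z = -0.1868 + -0.8972i, |z|^2 = 0.8398
Iter 6: z = -2.3892 + 0.4051i, |z|^2 = 5.8722
Escaped at iteration 6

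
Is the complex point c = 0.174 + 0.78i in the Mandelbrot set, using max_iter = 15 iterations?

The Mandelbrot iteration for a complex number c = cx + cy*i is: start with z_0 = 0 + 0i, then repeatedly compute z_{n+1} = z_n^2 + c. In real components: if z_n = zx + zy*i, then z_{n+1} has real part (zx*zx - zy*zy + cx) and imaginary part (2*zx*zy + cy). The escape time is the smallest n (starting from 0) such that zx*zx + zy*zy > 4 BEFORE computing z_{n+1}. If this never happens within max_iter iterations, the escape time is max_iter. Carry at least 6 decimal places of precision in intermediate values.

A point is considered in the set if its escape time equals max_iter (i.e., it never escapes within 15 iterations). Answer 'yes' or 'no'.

z_0 = 0 + 0i, c = 0.1740 + 0.7800i
Iter 1: z = 0.1740 + 0.7800i, |z|^2 = 0.6387
Iter 2: z = -0.4041 + 1.0514i, |z|^2 = 1.2688
Iter 3: z = -0.7682 + -0.0698i, |z|^2 = 0.5950
Iter 4: z = 0.7593 + 0.8873i, |z|^2 = 1.3638
Iter 5: z = -0.0368 + 2.1274i, |z|^2 = 4.5271
Escaped at iteration 5

Answer: no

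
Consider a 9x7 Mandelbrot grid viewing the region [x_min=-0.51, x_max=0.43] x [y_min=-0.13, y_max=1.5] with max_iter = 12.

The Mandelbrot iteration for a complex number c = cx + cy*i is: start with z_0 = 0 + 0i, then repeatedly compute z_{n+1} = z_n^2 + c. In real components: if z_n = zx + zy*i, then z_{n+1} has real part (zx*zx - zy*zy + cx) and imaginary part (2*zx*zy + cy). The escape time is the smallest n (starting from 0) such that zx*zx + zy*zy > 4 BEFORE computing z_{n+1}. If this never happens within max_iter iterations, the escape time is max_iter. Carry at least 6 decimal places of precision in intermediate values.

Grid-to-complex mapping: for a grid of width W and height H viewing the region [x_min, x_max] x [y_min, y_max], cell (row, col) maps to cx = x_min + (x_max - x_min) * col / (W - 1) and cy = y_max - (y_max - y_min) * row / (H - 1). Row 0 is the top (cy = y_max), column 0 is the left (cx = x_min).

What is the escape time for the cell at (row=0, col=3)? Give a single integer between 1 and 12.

Answer: 2

Derivation:
z_0 = 0 + 0i, c = -0.1575 + 1.5000i
Iter 1: z = -0.1575 + 1.5000i, |z|^2 = 2.2748
Iter 2: z = -2.3827 + 1.0275i, |z|^2 = 6.7330
Escaped at iteration 2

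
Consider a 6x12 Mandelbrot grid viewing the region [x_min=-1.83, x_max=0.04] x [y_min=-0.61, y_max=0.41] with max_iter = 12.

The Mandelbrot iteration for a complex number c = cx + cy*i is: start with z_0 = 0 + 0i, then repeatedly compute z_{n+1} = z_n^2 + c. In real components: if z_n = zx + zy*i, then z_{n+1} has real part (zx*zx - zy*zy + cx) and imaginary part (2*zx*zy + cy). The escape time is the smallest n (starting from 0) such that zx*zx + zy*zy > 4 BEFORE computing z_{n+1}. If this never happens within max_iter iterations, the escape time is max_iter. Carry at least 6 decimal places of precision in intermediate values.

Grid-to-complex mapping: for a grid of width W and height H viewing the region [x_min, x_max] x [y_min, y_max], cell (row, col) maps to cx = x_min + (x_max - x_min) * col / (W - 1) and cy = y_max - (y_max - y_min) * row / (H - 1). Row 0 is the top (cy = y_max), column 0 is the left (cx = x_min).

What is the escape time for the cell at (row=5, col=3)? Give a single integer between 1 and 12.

z_0 = 0 + 0i, c = -0.7080 + -0.0536i
Iter 1: z = -0.7080 + -0.0536i, |z|^2 = 0.5041
Iter 2: z = -0.2096 + 0.0223i, |z|^2 = 0.0444
Iter 3: z = -0.6646 + -0.0630i, |z|^2 = 0.4456
Iter 4: z = -0.2703 + 0.0301i, |z|^2 = 0.0740
Iter 5: z = -0.6358 + -0.0699i, |z|^2 = 0.4092
Iter 6: z = -0.3086 + 0.0353i, |z|^2 = 0.0965
Iter 7: z = -0.6140 + -0.0754i, |z|^2 = 0.3827
Iter 8: z = -0.3367 + 0.0390i, |z|^2 = 0.1149
Iter 9: z = -0.5962 + -0.0799i, |z|^2 = 0.3618
Iter 10: z = -0.3590 + 0.0416i, |z|^2 = 0.1306
Iter 11: z = -0.5809 + -0.0835i, |z|^2 = 0.3444

Answer: 12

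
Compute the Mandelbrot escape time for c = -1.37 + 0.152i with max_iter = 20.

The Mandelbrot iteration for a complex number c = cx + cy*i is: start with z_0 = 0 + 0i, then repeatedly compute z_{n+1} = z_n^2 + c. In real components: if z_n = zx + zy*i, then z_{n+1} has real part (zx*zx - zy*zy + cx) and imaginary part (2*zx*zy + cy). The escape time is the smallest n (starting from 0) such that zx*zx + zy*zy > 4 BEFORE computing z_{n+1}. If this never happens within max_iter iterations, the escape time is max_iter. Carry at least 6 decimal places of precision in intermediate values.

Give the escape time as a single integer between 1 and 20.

Answer: 9

Derivation:
z_0 = 0 + 0i, c = -1.3700 + 0.1520i
Iter 1: z = -1.3700 + 0.1520i, |z|^2 = 1.9000
Iter 2: z = 0.4838 + -0.2645i, |z|^2 = 0.3040
Iter 3: z = -1.2059 + -0.1039i, |z|^2 = 1.4650
Iter 4: z = 0.0734 + 0.4026i, |z|^2 = 0.1675
Iter 5: z = -1.5267 + 0.2111i, |z|^2 = 2.3754
Iter 6: z = 0.9163 + -0.4925i, |z|^2 = 1.0821
Iter 7: z = -0.7730 + -0.7506i, |z|^2 = 1.1609
Iter 8: z = -1.3358 + 1.3124i, |z|^2 = 3.5068
Iter 9: z = -1.3080 + -3.3543i, |z|^2 = 12.9623
Escaped at iteration 9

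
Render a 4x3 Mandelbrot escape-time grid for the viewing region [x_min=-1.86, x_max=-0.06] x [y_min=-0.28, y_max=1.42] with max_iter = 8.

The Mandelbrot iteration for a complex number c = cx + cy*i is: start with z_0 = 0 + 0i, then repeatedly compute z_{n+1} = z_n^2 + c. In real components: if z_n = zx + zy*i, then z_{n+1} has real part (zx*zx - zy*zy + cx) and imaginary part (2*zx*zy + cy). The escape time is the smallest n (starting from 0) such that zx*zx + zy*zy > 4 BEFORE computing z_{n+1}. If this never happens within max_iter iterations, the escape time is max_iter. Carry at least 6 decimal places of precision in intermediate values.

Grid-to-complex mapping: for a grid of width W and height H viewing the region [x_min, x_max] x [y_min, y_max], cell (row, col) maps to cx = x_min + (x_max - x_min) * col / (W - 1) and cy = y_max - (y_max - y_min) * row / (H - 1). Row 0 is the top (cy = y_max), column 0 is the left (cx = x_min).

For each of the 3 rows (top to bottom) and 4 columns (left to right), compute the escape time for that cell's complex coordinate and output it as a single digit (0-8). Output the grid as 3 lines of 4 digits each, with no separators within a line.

Answer: 1222
2378
3888

Derivation:
(row=0, col=0): c = -1.8600 + 1.4200i → escape time 1
(row=0, col=1): c = -1.2600 + 1.4200i → escape time 2
(row=0, col=2): c = -0.6600 + 1.4200i → escape time 2
(row=0, col=3): c = -0.0600 + 1.4200i → escape time 2
(row=1, col=0): c = -1.8600 + 0.5700i → escape time 2
(row=1, col=1): c = -1.2600 + 0.5700i → escape time 3
(row=1, col=2): c = -0.6600 + 0.5700i → escape time 7
(row=1, col=3): c = -0.0600 + 0.5700i → escape time 8
(row=2, col=0): c = -1.8600 + -0.2800i → escape time 3
(row=2, col=1): c = -1.2600 + -0.2800i → escape time 8
(row=2, col=2): c = -0.6600 + -0.2800i → escape time 8
(row=2, col=3): c = -0.0600 + -0.2800i → escape time 8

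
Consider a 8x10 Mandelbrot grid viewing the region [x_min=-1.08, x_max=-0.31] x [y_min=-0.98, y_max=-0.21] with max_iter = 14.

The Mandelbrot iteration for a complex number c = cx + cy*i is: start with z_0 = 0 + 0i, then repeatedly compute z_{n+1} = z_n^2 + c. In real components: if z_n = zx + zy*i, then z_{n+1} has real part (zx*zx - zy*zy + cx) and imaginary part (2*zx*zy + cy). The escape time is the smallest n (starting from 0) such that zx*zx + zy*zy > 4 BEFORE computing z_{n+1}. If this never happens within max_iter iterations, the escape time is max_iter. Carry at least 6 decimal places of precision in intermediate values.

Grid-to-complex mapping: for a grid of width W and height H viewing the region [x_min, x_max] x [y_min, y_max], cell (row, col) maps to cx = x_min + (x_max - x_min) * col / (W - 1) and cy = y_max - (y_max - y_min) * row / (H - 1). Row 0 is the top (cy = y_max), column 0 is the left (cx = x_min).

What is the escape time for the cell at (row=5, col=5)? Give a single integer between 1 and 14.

Answer: 14

Derivation:
z_0 = 0 + 0i, c = -0.5300 + -0.6378i
Iter 1: z = -0.5300 + -0.6378i, |z|^2 = 0.6877
Iter 2: z = -0.6559 + 0.0383i, |z|^2 = 0.4316
Iter 3: z = -0.1013 + -0.6880i, |z|^2 = 0.4836
Iter 4: z = -0.9930 + -0.4984i, |z|^2 = 1.2345
Iter 5: z = 0.2078 + 0.3520i, |z|^2 = 0.1671
Iter 6: z = -0.6108 + -0.4915i, |z|^2 = 0.6146
Iter 7: z = -0.3985 + -0.0374i, |z|^2 = 0.1602
Iter 8: z = -0.3726 + -0.6080i, |z|^2 = 0.5085
Iter 9: z = -0.7608 + -0.1847i, |z|^2 = 0.6130
Iter 10: z = 0.0147 + -0.3567i, |z|^2 = 0.1274
Iter 11: z = -0.6570 + -0.6483i, |z|^2 = 0.8519
Iter 12: z = -0.5186 + 0.2141i, |z|^2 = 0.3148
Iter 13: z = -0.3068 + -0.8598i, |z|^2 = 0.8334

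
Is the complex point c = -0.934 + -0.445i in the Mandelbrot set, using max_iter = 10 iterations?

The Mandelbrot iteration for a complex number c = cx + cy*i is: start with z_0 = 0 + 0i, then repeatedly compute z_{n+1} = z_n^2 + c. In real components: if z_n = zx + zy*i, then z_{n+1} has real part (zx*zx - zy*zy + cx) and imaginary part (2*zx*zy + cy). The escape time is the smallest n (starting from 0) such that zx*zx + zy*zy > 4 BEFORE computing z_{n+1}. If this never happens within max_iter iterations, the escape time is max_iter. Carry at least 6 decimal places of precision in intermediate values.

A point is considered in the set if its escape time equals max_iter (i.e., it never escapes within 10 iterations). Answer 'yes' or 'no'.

Answer: no

Derivation:
z_0 = 0 + 0i, c = -0.9340 + -0.4450i
Iter 1: z = -0.9340 + -0.4450i, |z|^2 = 1.0704
Iter 2: z = -0.2597 + 0.3863i, |z|^2 = 0.2166
Iter 3: z = -1.0158 + -0.6456i, |z|^2 = 1.4486
Iter 4: z = -0.3190 + 0.8666i, |z|^2 = 0.8527
Iter 5: z = -1.5832 + -0.9979i, |z|^2 = 3.5022
Iter 6: z = 0.5766 + 2.7146i, |z|^2 = 7.7016
Escaped at iteration 6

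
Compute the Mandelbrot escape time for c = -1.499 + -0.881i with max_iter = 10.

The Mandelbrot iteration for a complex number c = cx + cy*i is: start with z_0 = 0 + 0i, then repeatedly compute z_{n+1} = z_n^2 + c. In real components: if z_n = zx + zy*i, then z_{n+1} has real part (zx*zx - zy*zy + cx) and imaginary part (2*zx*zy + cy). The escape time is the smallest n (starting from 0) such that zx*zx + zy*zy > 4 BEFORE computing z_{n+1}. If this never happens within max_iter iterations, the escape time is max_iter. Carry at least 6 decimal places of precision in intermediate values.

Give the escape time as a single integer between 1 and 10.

z_0 = 0 + 0i, c = -1.4990 + -0.8810i
Iter 1: z = -1.4990 + -0.8810i, |z|^2 = 3.0232
Iter 2: z = -0.0282 + 1.7602i, |z|^2 = 3.0992
Iter 3: z = -4.5966 + -0.9801i, |z|^2 = 22.0898
Escaped at iteration 3

Answer: 3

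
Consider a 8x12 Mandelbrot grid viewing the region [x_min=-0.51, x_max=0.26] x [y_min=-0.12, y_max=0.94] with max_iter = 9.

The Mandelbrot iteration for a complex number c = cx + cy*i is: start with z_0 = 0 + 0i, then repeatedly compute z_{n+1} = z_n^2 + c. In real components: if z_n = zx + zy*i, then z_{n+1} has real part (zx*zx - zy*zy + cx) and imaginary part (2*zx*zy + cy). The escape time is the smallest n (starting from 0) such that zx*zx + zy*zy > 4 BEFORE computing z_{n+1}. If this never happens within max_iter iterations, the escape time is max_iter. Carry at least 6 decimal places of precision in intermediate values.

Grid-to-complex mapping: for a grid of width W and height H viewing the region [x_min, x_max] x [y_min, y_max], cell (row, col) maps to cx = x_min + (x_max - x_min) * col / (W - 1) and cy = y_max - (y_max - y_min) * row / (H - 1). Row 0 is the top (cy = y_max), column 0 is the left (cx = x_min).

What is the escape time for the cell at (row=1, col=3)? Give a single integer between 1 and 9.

z_0 = 0 + 0i, c = -0.1800 + 0.8436i
Iter 1: z = -0.1800 + 0.8436i, |z|^2 = 0.7441
Iter 2: z = -0.8593 + 0.5399i, |z|^2 = 1.0300
Iter 3: z = 0.2669 + -0.0843i, |z|^2 = 0.0784
Iter 4: z = -0.1159 + 0.7986i, |z|^2 = 0.6512
Iter 5: z = -0.8044 + 0.6586i, |z|^2 = 1.0808
Iter 6: z = 0.0333 + -0.2159i, |z|^2 = 0.0477
Iter 7: z = -0.2255 + 0.8292i, |z|^2 = 0.7385
Iter 8: z = -0.8168 + 0.4697i, |z|^2 = 0.8878

Answer: 9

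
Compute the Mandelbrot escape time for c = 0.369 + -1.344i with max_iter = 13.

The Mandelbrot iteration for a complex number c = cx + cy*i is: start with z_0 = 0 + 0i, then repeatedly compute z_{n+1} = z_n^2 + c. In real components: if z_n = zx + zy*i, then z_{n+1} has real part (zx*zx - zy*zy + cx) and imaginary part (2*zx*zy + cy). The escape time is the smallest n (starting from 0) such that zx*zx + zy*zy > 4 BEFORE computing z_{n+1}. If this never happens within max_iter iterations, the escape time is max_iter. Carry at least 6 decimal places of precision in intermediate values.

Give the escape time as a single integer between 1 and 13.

z_0 = 0 + 0i, c = 0.3690 + -1.3440i
Iter 1: z = 0.3690 + -1.3440i, |z|^2 = 1.9425
Iter 2: z = -1.3012 + -2.3359i, |z|^2 = 7.1494
Escaped at iteration 2

Answer: 2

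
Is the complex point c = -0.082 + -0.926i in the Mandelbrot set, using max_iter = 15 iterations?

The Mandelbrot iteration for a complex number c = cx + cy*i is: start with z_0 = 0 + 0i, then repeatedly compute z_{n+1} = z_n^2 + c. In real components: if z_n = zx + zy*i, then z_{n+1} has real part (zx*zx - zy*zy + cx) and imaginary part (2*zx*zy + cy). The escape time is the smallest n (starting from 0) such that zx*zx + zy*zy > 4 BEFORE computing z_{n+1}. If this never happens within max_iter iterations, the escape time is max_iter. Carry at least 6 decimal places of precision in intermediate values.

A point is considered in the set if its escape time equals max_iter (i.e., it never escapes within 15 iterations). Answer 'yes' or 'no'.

z_0 = 0 + 0i, c = -0.0820 + -0.9260i
Iter 1: z = -0.0820 + -0.9260i, |z|^2 = 0.8642
Iter 2: z = -0.9328 + -0.7741i, |z|^2 = 1.4693
Iter 3: z = 0.1887 + 0.5182i, |z|^2 = 0.3041
Iter 4: z = -0.3149 + -0.7304i, |z|^2 = 0.6326
Iter 5: z = -0.5164 + -0.4660i, |z|^2 = 0.4838
Iter 6: z = -0.0326 + -0.4447i, |z|^2 = 0.1988
Iter 7: z = -0.2787 + -0.8970i, |z|^2 = 0.8823
Iter 8: z = -0.8090 + -0.4260i, |z|^2 = 0.8359
Iter 9: z = 0.3910 + -0.2368i, |z|^2 = 0.2089
Iter 10: z = 0.0148 + -1.1111i, |z|^2 = 1.2348
Iter 11: z = -1.3164 + -0.9589i, |z|^2 = 2.6525
Iter 12: z = 0.7314 + 1.5987i, |z|^2 = 3.0907
Iter 13: z = -2.1028 + 1.4125i, |z|^2 = 6.4172
Escaped at iteration 13

Answer: no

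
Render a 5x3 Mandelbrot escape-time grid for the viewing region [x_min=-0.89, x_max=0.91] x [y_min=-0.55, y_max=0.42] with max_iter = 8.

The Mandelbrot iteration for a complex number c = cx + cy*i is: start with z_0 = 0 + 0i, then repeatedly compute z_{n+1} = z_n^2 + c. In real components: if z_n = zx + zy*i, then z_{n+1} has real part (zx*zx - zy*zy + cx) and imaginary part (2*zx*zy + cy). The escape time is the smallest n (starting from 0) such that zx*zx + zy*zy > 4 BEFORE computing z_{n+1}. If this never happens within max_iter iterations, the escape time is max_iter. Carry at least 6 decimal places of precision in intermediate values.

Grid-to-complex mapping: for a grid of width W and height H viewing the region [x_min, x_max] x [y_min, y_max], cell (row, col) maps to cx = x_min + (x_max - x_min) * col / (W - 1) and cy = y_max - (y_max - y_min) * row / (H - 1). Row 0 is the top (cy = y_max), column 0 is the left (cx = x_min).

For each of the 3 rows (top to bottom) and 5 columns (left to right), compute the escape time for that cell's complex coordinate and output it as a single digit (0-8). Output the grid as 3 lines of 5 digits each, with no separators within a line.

Answer: 78873
88853
58852

Derivation:
(row=0, col=0): c = -0.8900 + 0.4200i → escape time 7
(row=0, col=1): c = -0.4400 + 0.4200i → escape time 8
(row=0, col=2): c = 0.0100 + 0.4200i → escape time 8
(row=0, col=3): c = 0.4600 + 0.4200i → escape time 7
(row=0, col=4): c = 0.9100 + 0.4200i → escape time 3
(row=1, col=0): c = -0.8900 + -0.0650i → escape time 8
(row=1, col=1): c = -0.4400 + -0.0650i → escape time 8
(row=1, col=2): c = 0.0100 + -0.0650i → escape time 8
(row=1, col=3): c = 0.4600 + -0.0650i → escape time 5
(row=1, col=4): c = 0.9100 + -0.0650i → escape time 3
(row=2, col=0): c = -0.8900 + -0.5500i → escape time 5
(row=2, col=1): c = -0.4400 + -0.5500i → escape time 8
(row=2, col=2): c = 0.0100 + -0.5500i → escape time 8
(row=2, col=3): c = 0.4600 + -0.5500i → escape time 5
(row=2, col=4): c = 0.9100 + -0.5500i → escape time 2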